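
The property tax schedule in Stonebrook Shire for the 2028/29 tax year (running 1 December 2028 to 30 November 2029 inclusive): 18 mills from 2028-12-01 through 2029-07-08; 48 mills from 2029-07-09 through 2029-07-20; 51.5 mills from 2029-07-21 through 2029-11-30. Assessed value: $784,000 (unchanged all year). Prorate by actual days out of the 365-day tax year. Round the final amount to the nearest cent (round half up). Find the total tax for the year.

2028-12-01 to 2029-07-08: 220 days at 18 mills → $784,000 × 1.8% × 220/365 = $8,505.8630
2029-07-09 to 2029-07-20: 12 days at 48 mills → $784,000 × 4.8% × 12/365 = $1,237.2164
2029-07-21 to 2029-11-30: 133 days at 51.5 mills → $784,000 × 5.15% × 133/365 = $14,712.3507
Total = $24,455.4301

$24,455.43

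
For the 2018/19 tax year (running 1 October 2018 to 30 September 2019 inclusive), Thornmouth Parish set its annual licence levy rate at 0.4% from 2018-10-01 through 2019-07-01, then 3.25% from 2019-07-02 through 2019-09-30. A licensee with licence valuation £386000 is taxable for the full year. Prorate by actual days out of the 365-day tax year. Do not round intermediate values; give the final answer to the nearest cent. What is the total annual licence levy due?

£4286.72

2018-10-01 to 2019-07-01: 274 days at 0.4% → £386000 × 0.4% × 274/365 = £1159.0575
2019-07-02 to 2019-09-30: 91 days at 3.25% → £386000 × 3.25% × 91/365 = £3127.6575
Total = £4286.7151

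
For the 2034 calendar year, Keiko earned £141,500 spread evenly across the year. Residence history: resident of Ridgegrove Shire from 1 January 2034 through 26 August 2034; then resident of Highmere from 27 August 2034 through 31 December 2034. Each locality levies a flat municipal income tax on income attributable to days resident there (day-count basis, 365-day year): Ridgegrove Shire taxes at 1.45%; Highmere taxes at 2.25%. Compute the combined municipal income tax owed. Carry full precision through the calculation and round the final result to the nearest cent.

Ridgegrove Shire, 1 January – 26 August 2034: 238 days → £141,500 × 1.45% × 238/365 = £1,337.8534
Highmere, 27 August – 31 December 2034: 127 days → £141,500 × 2.25% × 127/365 = £1,107.7705
Total = £2,445.6240

£2,445.62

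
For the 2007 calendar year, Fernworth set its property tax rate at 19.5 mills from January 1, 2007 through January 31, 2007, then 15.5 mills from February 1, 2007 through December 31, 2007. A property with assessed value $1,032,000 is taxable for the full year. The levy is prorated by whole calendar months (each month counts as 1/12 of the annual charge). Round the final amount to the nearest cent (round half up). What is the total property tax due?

January 1 – January 31, 2007: 1 month at 19.5 mills → $1,032,000 × 1.95% × 1/12 = $1,677.0000
February 1 – December 31, 2007: 11 months at 15.5 mills → $1,032,000 × 1.55% × 11/12 = $14,663.0000
Total = $16,340.0000

$16,340.00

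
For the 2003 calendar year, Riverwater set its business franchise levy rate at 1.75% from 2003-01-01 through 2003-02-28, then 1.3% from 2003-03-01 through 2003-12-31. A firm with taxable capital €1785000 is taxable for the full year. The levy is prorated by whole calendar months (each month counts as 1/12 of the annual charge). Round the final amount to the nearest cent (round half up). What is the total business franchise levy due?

2003-01-01 to 2003-02-28: 2 months at 1.75% → €1785000 × 1.75% × 2/12 = €5206.2500
2003-03-01 to 2003-12-31: 10 months at 1.3% → €1785000 × 1.3% × 10/12 = €19337.5000
Total = €24543.7500

€24543.75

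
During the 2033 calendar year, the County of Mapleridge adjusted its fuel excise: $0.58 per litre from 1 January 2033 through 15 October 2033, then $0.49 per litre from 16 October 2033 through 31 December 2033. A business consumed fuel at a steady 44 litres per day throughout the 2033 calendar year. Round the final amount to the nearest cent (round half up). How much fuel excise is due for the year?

1 January – 15 October 2033: 288 days × 44 litres/day = 12,672 litres at $0.58/litre → $7,349.76
16 October – 31 December 2033: 77 days × 44 litres/day = 3,388 litres at $0.49/litre → $1,660.12

$9,009.88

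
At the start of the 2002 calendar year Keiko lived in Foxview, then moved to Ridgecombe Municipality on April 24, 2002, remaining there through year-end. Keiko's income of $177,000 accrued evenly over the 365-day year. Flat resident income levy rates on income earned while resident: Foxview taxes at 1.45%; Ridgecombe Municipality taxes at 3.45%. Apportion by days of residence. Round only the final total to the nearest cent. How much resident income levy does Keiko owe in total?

Foxview, January 1 – April 23, 2002: 113 days → $177,000 × 1.45% × 113/365 = $794.5603
Ridgecombe Municipality, April 24 – December 31, 2002: 252 days → $177,000 × 3.45% × 252/365 = $4,215.9945
Total = $5,010.5548

$5,010.55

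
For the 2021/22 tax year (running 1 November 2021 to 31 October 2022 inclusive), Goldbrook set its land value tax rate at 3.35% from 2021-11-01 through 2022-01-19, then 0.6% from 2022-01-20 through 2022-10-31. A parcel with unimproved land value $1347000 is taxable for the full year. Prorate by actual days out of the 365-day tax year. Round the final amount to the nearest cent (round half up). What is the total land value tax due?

2021-11-01 to 2022-01-19: 80 days at 3.35% → $1347000 × 3.35% × 80/365 = $9890.3014
2022-01-20 to 2022-10-31: 285 days at 0.6% → $1347000 × 0.6% × 285/365 = $6310.6027
Total = $16200.9041

$16200.90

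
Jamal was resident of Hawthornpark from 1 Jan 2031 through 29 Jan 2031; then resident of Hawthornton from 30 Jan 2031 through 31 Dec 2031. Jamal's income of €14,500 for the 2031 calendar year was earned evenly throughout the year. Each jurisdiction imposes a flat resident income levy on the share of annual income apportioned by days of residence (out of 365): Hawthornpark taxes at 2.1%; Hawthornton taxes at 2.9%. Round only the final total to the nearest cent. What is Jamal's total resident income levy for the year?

€411.28

Hawthornpark, 1 Jan – 29 Jan 2031: 29 days → €14,500 × 2.1% × 29/365 = €24.1932
Hawthornton, 30 Jan – 31 Dec 2031: 336 days → €14,500 × 2.9% × 336/365 = €387.0904
Total = €411.2836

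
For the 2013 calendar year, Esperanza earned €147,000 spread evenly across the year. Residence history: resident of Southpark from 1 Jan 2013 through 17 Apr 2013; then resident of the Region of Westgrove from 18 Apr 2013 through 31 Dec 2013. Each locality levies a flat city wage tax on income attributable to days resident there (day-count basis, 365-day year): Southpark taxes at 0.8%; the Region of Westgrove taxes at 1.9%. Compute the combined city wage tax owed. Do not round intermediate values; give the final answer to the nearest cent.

€2,318.98

Southpark, 1 Jan – 17 Apr 2013: 107 days → €147,000 × 0.8% × 107/365 = €344.7452
The Region of Westgrove, 18 Apr – 31 Dec 2013: 258 days → €147,000 × 1.9% × 258/365 = €1,974.2301
Total = €2,318.9753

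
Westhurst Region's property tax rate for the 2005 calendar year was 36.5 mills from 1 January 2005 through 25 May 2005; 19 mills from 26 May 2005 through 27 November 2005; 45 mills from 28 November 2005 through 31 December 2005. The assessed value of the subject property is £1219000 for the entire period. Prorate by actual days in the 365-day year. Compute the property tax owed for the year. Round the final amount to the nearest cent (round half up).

1 January – 25 May 2005: 145 days at 36.5 mills → £1219000 × 3.65% × 145/365 = £17675.5000
26 May – 27 November 2005: 186 days at 19 mills → £1219000 × 1.9% × 186/365 = £11802.5918
28 November – 31 December 2005: 34 days at 45 mills → £1219000 × 4.5% × 34/365 = £5109.7808
Total = £34587.8726

£34587.87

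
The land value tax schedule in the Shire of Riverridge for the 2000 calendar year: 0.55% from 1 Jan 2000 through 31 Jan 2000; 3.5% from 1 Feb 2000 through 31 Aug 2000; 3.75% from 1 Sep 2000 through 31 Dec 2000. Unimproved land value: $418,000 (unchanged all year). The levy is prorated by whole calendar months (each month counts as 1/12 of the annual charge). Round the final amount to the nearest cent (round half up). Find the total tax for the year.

1 Jan – 31 Jan 2000: 1 month at 0.55% → $418,000 × 0.55% × 1/12 = $191.5833
1 Feb – 31 Aug 2000: 7 months at 3.5% → $418,000 × 3.5% × 7/12 = $8,534.1667
1 Sep – 31 Dec 2000: 4 months at 3.75% → $418,000 × 3.75% × 4/12 = $5,225.0000
Total = $13,950.7500

$13,950.75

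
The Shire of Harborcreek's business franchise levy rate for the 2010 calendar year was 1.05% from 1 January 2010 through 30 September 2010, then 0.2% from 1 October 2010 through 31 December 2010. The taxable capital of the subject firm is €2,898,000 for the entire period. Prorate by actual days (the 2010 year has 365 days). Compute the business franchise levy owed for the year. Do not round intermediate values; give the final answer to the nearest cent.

€24,220.13

1 January – 30 September 2010: 273 days at 1.05% → €2,898,000 × 1.05% × 273/365 = €22,759.2247
1 October – 31 December 2010: 92 days at 0.2% → €2,898,000 × 0.2% × 92/365 = €1,460.9096
Total = €24,220.1342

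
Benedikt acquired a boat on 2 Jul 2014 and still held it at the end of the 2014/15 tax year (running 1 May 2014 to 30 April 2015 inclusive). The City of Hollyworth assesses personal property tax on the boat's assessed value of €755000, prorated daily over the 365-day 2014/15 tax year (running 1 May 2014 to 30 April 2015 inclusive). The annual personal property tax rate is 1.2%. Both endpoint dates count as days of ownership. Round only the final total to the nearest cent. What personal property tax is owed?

€7521.04

Days held (2 Jul 2014 – 30 Apr 2015): 303 out of 365
Tax = €755000 × 1.2% × 303/365 = €7521.0411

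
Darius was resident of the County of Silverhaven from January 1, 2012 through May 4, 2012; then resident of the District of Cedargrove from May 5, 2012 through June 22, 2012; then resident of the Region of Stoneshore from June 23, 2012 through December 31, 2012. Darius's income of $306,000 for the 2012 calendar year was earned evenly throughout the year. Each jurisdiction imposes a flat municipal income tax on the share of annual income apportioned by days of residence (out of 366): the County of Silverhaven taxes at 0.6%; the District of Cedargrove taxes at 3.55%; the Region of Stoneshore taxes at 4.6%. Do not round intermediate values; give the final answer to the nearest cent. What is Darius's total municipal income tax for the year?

$9,465.52

The County of Silverhaven, January 1 – May 4, 2012: 125 days → $306,000 × 0.6% × 125/366 = $627.0492
The District of Cedargrove, May 5 – June 22, 2012: 49 days → $306,000 × 3.55% × 49/366 = $1,454.3361
The Region of Stoneshore, June 23 – December 31, 2012: 192 days → $306,000 × 4.6% × 192/366 = $7,384.1311
Total = $9,465.5164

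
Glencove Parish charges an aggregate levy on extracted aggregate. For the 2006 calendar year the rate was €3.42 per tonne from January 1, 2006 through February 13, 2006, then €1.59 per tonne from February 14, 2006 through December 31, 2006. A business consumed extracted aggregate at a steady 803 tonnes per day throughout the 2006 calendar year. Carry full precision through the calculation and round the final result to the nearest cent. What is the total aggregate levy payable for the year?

January 1 – February 13, 2006: 44 days × 803 tonnes/day = 35,332 tonnes at €3.42/tonne → €120,835.44
February 14 – December 31, 2006: 321 days × 803 tonnes/day = 257,763 tonnes at €1.59/tonne → €409,843.17

€530,678.61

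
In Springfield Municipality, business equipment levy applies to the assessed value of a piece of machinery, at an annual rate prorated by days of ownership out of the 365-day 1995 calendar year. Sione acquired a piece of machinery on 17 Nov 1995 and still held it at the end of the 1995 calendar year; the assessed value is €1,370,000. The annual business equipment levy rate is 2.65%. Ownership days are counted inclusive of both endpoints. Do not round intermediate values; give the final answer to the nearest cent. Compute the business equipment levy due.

€4,475.96

Days held (17 Nov – 31 Dec 1995): 45 out of 365
Tax = €1,370,000 × 2.65% × 45/365 = €4,475.9589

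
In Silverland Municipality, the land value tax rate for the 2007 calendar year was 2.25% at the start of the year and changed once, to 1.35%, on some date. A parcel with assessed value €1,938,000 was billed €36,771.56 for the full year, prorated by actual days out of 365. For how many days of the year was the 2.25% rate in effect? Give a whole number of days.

Let d = days at the first rate; then 365 − d days at the second rate.
€1,938,000 × [2.25%·d + 1.35%·(365−d)] / 365 = €36,771.56
Solving gives d = 222, so the new rate took effect on August 11, 2007.

222 days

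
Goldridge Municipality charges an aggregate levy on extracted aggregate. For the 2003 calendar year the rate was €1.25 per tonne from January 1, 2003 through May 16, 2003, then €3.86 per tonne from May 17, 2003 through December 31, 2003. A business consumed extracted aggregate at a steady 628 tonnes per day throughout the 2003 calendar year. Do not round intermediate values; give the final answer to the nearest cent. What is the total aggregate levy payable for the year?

January 1 – May 16, 2003: 136 days × 628 tonnes/day = 85,408 tonnes at €1.25/tonne → €106,760.00
May 17 – December 31, 2003: 229 days × 628 tonnes/day = 143,812 tonnes at €3.86/tonne → €555,114.32

€661,874.32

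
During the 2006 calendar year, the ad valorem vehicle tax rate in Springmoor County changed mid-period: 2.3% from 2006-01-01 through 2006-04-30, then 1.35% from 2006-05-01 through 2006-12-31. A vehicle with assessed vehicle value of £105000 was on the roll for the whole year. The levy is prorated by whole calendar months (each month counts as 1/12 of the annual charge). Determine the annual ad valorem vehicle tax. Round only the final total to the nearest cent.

£1750.00

2006-01-01 to 2006-04-30: 4 months at 2.3% → £105000 × 2.3% × 4/12 = £805.0000
2006-05-01 to 2006-12-31: 8 months at 1.35% → £105000 × 1.35% × 8/12 = £945.0000
Total = £1750.0000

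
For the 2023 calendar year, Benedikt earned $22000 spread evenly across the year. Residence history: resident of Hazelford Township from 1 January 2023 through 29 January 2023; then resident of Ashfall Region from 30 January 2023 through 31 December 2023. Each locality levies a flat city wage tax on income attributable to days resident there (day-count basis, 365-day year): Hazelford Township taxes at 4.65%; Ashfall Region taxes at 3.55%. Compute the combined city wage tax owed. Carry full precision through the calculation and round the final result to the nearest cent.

Hazelford Township, 1 January – 29 January 2023: 29 days → $22000 × 4.65% × 29/365 = $81.2795
Ashfall Region, 30 January – 31 December 2023: 336 days → $22000 × 3.55% × 336/365 = $718.9479
Total = $800.2274

$800.23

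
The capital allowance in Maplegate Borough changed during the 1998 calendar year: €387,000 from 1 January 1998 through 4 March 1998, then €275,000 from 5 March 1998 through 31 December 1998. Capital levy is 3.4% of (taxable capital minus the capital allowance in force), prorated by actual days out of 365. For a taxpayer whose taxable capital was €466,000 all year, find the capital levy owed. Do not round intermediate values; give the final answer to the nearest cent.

€5,836.73

1 January – 4 March 1998: 63 days, exemption €387,000 → (€466,000 − €387,000) × 3.4% × 63/365 = €463.6110
5 March – 31 December 1998: 302 days, exemption €275,000 → (€466,000 − €275,000) × 3.4% × 302/365 = €5,373.1178
Total = €5,836.7288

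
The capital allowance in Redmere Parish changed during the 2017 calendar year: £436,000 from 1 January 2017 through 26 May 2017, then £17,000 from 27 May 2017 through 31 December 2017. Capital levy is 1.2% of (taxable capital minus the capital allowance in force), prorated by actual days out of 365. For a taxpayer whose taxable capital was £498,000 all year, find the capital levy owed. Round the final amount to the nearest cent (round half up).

£3,760.80

1 January – 26 May 2017: 146 days, exemption £436,000 → (£498,000 − £436,000) × 1.2% × 146/365 = £297.6000
27 May – 31 December 2017: 219 days, exemption £17,000 → (£498,000 − £17,000) × 1.2% × 219/365 = £3,463.2000
Total = £3,760.8000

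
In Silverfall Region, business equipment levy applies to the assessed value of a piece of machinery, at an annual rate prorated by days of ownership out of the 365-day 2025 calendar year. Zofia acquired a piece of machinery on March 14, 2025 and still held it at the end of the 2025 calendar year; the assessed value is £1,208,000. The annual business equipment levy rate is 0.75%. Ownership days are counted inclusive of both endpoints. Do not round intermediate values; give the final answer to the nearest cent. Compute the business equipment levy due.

Days held (March 14 – December 31, 2025): 293 out of 365
Tax = £1,208,000 × 0.75% × 293/365 = £7,272.8219

£7,272.82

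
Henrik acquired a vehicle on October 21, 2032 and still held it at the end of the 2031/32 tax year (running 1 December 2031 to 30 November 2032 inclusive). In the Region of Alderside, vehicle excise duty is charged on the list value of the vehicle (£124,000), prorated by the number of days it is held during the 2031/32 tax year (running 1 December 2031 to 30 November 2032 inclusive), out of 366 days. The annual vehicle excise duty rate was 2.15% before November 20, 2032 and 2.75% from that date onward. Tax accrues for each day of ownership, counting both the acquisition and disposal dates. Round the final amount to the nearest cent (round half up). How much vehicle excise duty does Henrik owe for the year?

October 21 – November 19, 2032: 30 days at 2.15% → £124,000 × 2.15% × 30/366 = £218.5246
November 20 – November 30, 2032: 11 days at 2.75% → £124,000 × 2.75% × 11/366 = £102.4863
Total = £321.0109

£321.01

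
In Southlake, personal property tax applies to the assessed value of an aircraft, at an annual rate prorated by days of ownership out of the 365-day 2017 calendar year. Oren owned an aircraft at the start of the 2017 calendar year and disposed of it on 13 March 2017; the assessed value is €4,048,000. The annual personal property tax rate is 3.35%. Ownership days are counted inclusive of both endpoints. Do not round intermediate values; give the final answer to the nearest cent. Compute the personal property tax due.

€26,750.07

Days held (1 January – 13 March 2017): 72 out of 365
Tax = €4,048,000 × 3.35% × 72/365 = €26,750.0712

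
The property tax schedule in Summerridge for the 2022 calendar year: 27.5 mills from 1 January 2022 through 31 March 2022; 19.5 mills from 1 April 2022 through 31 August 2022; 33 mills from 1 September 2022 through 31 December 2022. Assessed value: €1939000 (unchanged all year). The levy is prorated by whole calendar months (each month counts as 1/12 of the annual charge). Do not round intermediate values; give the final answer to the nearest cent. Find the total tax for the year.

€50414.00

1 January – 31 March 2022: 3 months at 27.5 mills → €1939000 × 2.75% × 3/12 = €13330.6250
1 April – 31 August 2022: 5 months at 19.5 mills → €1939000 × 1.95% × 5/12 = €15754.3750
1 September – 31 December 2022: 4 months at 33 mills → €1939000 × 3.3% × 4/12 = €21329.0000
Total = €50414.0000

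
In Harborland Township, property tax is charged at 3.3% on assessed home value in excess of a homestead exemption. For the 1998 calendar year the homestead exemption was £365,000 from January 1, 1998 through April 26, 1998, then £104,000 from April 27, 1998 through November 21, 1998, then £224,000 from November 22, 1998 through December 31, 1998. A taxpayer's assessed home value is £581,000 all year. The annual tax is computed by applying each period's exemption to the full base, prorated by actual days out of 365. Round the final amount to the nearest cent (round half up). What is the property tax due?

£12,569.75

January 1 – April 26, 1998: 116 days, exemption £365,000 → (£581,000 − £365,000) × 3.3% × 116/365 = £2,265.3370
April 27 – November 21, 1998: 209 days, exemption £104,000 → (£581,000 − £104,000) × 3.3% × 209/365 = £9,013.3397
November 22 – December 31, 1998: 40 days, exemption £224,000 → (£581,000 − £224,000) × 3.3% × 40/365 = £1,291.0685
Total = £12,569.7452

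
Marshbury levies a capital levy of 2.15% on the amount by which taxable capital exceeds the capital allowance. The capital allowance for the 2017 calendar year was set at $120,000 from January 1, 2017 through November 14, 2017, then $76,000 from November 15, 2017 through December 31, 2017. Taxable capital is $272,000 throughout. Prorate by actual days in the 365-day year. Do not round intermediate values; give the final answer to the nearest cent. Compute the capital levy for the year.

January 1 – November 14, 2017: 318 days, exemption $120,000 → ($272,000 − $120,000) × 2.15% × 318/365 = $2,847.1890
November 15 – December 31, 2017: 47 days, exemption $76,000 → ($272,000 − $76,000) × 2.15% × 47/365 = $542.6247
Total = $3,389.8137

$3,389.81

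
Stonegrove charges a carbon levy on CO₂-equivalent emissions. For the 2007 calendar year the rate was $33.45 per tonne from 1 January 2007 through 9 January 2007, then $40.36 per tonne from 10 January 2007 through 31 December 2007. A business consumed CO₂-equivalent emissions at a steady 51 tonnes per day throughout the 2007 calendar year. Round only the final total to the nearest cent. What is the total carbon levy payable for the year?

1 January – 9 January 2007: 9 days × 51 tonnes/day = 459 tonnes at $33.45/tonne → $15,353.55
10 January – 31 December 2007: 356 days × 51 tonnes/day = 18,156 tonnes at $40.36/tonne → $732,776.16

$748,129.71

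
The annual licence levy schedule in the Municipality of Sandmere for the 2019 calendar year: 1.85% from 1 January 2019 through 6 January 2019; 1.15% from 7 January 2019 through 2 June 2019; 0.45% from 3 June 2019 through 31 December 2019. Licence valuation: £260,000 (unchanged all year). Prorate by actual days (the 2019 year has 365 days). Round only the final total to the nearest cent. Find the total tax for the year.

£1,962.82

1 January – 6 January 2019: 6 days at 1.85% → £260,000 × 1.85% × 6/365 = £79.0685
7 January – 2 June 2019: 147 days at 1.15% → £260,000 × 1.15% × 147/365 = £1,204.1918
3 June – 31 December 2019: 212 days at 0.45% → £260,000 × 0.45% × 212/365 = £679.5616
Total = £1,962.8219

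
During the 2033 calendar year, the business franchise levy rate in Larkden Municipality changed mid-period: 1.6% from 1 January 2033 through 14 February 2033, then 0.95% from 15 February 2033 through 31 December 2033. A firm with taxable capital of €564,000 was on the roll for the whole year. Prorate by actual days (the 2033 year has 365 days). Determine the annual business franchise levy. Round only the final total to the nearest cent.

1 January – 14 February 2033: 45 days at 1.6% → €564,000 × 1.6% × 45/365 = €1,112.5479
15 February – 31 December 2033: 320 days at 0.95% → €564,000 × 0.95% × 320/365 = €4,697.4247
Total = €5,809.9726

€5,809.97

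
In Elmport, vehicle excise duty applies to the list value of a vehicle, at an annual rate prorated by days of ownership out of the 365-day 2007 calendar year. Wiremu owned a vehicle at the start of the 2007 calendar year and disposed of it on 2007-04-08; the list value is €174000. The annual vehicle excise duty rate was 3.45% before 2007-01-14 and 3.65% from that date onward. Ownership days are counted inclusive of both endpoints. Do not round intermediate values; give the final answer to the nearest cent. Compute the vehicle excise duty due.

2007-01-01 to 2007-01-13: 13 days at 3.45% → €174000 × 3.45% × 13/365 = €213.8055
2007-01-14 to 2007-04-08: 85 days at 3.65% → €174000 × 3.65% × 85/365 = €1479.0000
Total = €1692.8055

€1692.81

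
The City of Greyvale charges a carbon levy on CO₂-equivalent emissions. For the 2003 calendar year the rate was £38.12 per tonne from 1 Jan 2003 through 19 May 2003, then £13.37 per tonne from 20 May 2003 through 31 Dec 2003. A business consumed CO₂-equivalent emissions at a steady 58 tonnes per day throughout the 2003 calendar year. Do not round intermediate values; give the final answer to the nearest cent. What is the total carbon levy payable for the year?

1 Jan – 19 May 2003: 139 days × 58 tonnes/day = 8,062 tonnes at £38.12/tonne → £307323.44
20 May – 31 Dec 2003: 226 days × 58 tonnes/day = 13,108 tonnes at £13.37/tonne → £175253.96

£482577.40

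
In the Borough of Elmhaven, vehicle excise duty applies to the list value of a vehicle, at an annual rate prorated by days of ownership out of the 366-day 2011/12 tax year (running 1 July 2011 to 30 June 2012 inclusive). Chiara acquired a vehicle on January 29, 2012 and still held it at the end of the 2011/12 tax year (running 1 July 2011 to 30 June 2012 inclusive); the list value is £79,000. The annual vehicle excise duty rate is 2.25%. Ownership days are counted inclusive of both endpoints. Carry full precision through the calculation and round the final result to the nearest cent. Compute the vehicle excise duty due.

£747.91

Days held (January 29 – June 30, 2012): 154 out of 366
Tax = £79,000 × 2.25% × 154/366 = £747.9098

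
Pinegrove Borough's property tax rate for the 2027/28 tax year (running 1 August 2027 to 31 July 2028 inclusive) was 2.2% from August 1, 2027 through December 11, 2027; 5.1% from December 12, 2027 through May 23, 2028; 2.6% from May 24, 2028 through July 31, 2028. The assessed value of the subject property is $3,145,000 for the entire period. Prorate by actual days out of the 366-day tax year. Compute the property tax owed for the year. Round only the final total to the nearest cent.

August 1 – December 11, 2027: 133 days at 2.2% → $3,145,000 × 2.2% × 133/366 = $25,142.8142
December 12, 2027 – May 23, 2028: 164 days at 5.1% → $3,145,000 × 5.1% × 164/366 = $71,870.9836
May 24 – July 31, 2028: 69 days at 2.6% → $3,145,000 × 2.6% × 69/366 = $15,415.6557
Total = $112,429.4536

$112,429.45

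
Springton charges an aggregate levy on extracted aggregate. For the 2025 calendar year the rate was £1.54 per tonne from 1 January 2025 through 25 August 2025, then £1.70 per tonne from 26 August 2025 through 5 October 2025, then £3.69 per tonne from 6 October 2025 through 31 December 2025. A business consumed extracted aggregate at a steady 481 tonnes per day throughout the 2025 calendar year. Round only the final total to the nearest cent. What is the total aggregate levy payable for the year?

1 January – 25 August 2025: 237 days × 481 tonnes/day = 113,997 tonnes at £1.54/tonne → £175,555.38
26 August – 5 October 2025: 41 days × 481 tonnes/day = 19,721 tonnes at £1.70/tonne → £33,525.70
6 October – 31 December 2025: 87 days × 481 tonnes/day = 41,847 tonnes at £3.69/tonne → £154,415.43

£363,496.51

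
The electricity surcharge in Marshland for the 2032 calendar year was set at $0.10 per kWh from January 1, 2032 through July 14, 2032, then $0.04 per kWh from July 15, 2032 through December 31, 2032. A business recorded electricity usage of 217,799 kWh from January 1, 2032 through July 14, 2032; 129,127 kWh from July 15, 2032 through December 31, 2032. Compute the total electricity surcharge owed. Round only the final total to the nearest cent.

January 1 – July 14, 2032: 217,799 kWh at $0.10/kWh → $21,779.90
July 15 – December 31, 2032: 129,127 kWh at $0.04/kWh → $5,165.08

$26,944.98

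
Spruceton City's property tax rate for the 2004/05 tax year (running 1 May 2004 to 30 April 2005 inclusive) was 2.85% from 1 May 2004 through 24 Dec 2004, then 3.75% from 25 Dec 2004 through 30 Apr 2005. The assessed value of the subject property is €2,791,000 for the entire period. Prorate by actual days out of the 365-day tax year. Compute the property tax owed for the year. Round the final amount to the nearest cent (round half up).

€88,283.54

1 May – 24 Dec 2004: 238 days at 2.85% → €2,791,000 × 2.85% × 238/365 = €51,866.7205
25 Dec 2004 – 30 Apr 2005: 127 days at 3.75% → €2,791,000 × 3.75% × 127/365 = €36,416.8151
Total = €88,283.5356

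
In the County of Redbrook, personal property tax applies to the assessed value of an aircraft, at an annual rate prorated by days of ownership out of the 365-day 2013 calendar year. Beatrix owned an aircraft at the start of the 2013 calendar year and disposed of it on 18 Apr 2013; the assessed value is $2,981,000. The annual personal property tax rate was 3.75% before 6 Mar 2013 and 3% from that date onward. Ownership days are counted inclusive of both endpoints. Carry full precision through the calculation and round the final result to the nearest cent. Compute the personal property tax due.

$30,381.70

1 Jan – 5 Mar 2013: 64 days at 3.75% → $2,981,000 × 3.75% × 64/365 = $19,601.0959
6 Mar – 18 Apr 2013: 44 days at 3% → $2,981,000 × 3% × 44/365 = $10,780.6027
Total = $30,381.6986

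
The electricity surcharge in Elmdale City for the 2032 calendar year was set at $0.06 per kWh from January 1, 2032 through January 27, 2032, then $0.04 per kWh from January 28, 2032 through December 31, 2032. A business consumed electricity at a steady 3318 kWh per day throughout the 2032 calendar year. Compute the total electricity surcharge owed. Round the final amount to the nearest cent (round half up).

$50,367.24

January 1 – January 27, 2032: 27 days × 3318 kWh/day = 89,586 kWh at $0.06/kWh → $5,375.16
January 28 – December 31, 2032: 339 days × 3318 kWh/day = 1,124,802 kWh at $0.04/kWh → $44,992.08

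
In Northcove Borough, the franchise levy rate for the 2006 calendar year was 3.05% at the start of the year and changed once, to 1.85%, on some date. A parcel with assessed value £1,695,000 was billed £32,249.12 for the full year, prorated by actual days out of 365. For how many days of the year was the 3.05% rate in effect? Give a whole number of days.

Let d = days at the first rate; then 365 − d days at the second rate.
£1,695,000 × [3.05%·d + 1.85%·(365−d)] / 365 = £32,249.12
Solving gives d = 16, so the new rate took effect on 17 Jan 2006.

16 days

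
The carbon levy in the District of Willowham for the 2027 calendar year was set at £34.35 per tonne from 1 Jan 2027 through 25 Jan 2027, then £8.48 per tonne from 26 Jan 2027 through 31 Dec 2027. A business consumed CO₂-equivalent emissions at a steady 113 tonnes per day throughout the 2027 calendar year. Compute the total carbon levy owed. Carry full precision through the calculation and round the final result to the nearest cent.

£422,840.35

1 Jan – 25 Jan 2027: 25 days × 113 tonnes/day = 2,825 tonnes at £34.35/tonne → £97,038.75
26 Jan – 31 Dec 2027: 340 days × 113 tonnes/day = 38,420 tonnes at £8.48/tonne → £325,801.60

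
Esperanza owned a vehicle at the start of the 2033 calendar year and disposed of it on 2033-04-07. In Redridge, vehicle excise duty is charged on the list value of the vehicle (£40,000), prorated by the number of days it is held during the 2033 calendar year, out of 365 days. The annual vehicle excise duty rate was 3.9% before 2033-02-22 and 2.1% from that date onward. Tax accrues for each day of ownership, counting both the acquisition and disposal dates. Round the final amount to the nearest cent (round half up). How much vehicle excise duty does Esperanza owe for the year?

£325.81

2033-01-01 to 2033-02-21: 52 days at 3.9% → £40,000 × 3.9% × 52/365 = £222.2466
2033-02-22 to 2033-04-07: 45 days at 2.1% → £40,000 × 2.1% × 45/365 = £103.5616
Total = £325.8082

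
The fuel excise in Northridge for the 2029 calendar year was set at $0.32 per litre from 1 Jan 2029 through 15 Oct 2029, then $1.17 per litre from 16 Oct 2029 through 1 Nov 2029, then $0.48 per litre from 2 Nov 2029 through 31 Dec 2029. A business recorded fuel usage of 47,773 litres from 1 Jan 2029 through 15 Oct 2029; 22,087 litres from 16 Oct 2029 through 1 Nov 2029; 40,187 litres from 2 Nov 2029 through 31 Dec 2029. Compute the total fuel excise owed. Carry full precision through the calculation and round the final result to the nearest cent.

1 Jan – 15 Oct 2029: 47,773 litres at $0.32/litre → $15,287.36
16 Oct – 1 Nov 2029: 22,087 litres at $1.17/litre → $25,841.79
2 Nov – 31 Dec 2029: 40,187 litres at $0.48/litre → $19,289.76

$60,418.91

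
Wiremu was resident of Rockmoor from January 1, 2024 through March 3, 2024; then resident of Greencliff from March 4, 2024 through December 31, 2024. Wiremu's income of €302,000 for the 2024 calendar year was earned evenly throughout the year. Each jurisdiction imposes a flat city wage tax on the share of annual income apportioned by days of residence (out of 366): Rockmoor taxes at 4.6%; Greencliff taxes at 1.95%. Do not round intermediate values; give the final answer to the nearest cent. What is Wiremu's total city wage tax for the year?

€7,266.57

Rockmoor, January 1 – March 3, 2024: 63 days → €302,000 × 4.6% × 63/366 = €2,391.2459
Greencliff, March 4 – December 31, 2024: 303 days → €302,000 × 1.95% × 303/366 = €4,875.3197
Total = €7,266.5656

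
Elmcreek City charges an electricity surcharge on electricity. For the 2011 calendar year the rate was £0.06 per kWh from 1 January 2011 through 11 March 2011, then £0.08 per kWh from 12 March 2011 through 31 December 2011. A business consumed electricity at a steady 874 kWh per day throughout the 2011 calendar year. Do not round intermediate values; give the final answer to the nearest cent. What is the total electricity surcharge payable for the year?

£24,297.20

1 January – 11 March 2011: 70 days × 874 kWh/day = 61,180 kWh at £0.06/kWh → £3,670.80
12 March – 31 December 2011: 295 days × 874 kWh/day = 257,830 kWh at £0.08/kWh → £20,626.40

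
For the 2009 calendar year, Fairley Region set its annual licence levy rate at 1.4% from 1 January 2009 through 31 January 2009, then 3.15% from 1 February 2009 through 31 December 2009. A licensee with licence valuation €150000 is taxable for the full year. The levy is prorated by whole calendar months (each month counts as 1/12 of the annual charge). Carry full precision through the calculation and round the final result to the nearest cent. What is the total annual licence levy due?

€4506.25

1 January – 31 January 2009: 1 month at 1.4% → €150000 × 1.4% × 1/12 = €175.0000
1 February – 31 December 2009: 11 months at 3.15% → €150000 × 3.15% × 11/12 = €4331.2500
Total = €4506.2500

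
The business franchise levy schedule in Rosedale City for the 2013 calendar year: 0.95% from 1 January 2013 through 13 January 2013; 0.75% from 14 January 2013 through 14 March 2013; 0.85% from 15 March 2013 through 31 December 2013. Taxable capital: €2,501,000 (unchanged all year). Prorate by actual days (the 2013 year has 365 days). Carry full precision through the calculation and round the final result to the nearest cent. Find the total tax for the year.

1 January – 13 January 2013: 13 days at 0.95% → €2,501,000 × 0.95% × 13/365 = €846.2288
14 January – 14 March 2013: 60 days at 0.75% → €2,501,000 × 0.75% × 60/365 = €3,083.4247
15 March – 31 December 2013: 292 days at 0.85% → €2,501,000 × 0.85% × 292/365 = €17,006.8000
Total = €20,936.4534

€20,936.45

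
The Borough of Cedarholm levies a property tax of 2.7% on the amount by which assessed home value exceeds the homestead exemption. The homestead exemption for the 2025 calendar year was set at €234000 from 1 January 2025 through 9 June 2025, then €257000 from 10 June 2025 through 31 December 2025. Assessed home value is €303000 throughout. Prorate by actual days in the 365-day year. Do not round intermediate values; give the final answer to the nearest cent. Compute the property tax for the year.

1 January – 9 June 2025: 160 days, exemption €234000 → (€303000 − €234000) × 2.7% × 160/365 = €816.6575
10 June – 31 December 2025: 205 days, exemption €257000 → (€303000 − €257000) × 2.7% × 205/365 = €697.5616
Total = €1514.2192

€1514.22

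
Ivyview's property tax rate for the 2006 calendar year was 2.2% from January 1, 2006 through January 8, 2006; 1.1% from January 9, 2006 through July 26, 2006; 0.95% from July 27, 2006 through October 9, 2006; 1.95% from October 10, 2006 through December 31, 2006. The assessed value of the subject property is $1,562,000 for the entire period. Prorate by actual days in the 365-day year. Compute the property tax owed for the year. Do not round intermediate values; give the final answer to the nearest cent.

January 1 – January 8, 2006: 8 days at 2.2% → $1,562,000 × 2.2% × 8/365 = $753.1836
January 9 – July 26, 2006: 199 days at 1.1% → $1,562,000 × 1.1% × 199/365 = $9,367.7205
July 27 – October 9, 2006: 75 days at 0.95% → $1,562,000 × 0.95% × 75/365 = $3,049.1096
October 10 – December 31, 2006: 83 days at 1.95% → $1,562,000 × 1.95% × 83/365 = $6,926.2932
Total = $20,096.3068

$20,096.31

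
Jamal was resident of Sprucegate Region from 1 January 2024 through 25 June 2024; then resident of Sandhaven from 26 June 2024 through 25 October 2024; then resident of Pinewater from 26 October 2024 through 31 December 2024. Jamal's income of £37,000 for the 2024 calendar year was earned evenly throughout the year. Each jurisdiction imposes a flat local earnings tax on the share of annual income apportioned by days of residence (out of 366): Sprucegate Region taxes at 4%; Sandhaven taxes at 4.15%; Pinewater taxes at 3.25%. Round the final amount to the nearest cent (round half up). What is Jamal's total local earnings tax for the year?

£1,447.70

Sprucegate Region, 1 January – 25 June 2024: 177 days → £37,000 × 4% × 177/366 = £715.7377
Sandhaven, 26 June – 25 October 2024: 122 days → £37,000 × 4.15% × 122/366 = £511.8333
Pinewater, 26 October – 31 December 2024: 67 days → £37,000 × 3.25% × 67/366 = £220.1298
Total = £1,447.7008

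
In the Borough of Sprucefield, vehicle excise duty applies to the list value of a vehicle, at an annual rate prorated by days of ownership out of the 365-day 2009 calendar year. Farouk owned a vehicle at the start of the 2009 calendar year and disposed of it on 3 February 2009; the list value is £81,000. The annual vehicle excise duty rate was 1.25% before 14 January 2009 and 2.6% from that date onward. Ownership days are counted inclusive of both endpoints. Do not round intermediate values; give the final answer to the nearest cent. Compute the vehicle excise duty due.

1 January – 13 January 2009: 13 days at 1.25% → £81,000 × 1.25% × 13/365 = £36.0616
14 January – 3 February 2009: 21 days at 2.6% → £81,000 × 2.6% × 21/365 = £121.1671
Total = £157.2288

£157.23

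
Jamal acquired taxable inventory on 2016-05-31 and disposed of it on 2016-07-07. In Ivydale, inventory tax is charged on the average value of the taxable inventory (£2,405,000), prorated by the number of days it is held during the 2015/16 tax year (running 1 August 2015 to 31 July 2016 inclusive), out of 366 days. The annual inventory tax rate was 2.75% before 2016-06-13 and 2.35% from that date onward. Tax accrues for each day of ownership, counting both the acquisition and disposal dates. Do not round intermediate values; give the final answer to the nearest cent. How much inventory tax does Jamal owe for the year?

2016-05-31 to 2016-06-12: 13 days at 2.75% → £2,405,000 × 2.75% × 13/366 = £2,349.1462
2016-06-13 to 2016-07-07: 25 days at 2.35% → £2,405,000 × 2.35% × 25/366 = £3,860.4850
Total = £6,209.6311

£6,209.63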